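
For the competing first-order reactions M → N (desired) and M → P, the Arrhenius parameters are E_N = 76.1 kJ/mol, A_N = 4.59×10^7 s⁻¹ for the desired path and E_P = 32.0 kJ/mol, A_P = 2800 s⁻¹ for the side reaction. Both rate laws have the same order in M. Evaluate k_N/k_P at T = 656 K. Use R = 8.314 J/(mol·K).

5.05

k_N/k_P = (A_N/A_P)·exp[−(E_N−E_P)/(RT)] = (A_N/A_P)·exp[(E_P−E_N)/(RT)].
(E_P−E_N)/(RT) = (32.0−76.1)×10³/(8.314×656) = -44100/5454 = -8.086.
k_N/k_P = (4.59×10^7/2800)·exp(-8.086) = 16393 × 3.079×10^-4 = 5.05.
Since E_N > E_P, raising the temperature improves selectivity toward N.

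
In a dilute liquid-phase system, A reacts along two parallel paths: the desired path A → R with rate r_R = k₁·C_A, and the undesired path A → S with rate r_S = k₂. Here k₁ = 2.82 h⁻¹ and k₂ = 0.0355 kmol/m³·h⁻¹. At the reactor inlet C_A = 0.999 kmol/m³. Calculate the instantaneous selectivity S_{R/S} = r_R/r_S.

79.4

S_{R/S} = r_R/r_S = (k₁·C_A)/(k₂) = (k₁/k₂)·C_A.
= (2.82×0.9990) / (0.0355) = 2.817/0.03550 = 79.4.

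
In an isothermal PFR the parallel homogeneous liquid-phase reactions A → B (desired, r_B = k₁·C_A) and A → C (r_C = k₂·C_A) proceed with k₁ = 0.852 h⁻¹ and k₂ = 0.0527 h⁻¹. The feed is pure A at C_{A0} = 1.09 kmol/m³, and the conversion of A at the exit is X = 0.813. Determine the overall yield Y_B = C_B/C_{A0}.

0.766

C_A = C_{A0}(1−X) = 0.2038 kmol/m³.
Both paths are first order in A, so the instantaneous fraction to B is constant: dC_B/d(−C_A) = k₁/(k₁+k₂) = 0.9417.
C_B = 0.9417·(C_{A0}−C_A) = 0.9417×0.8862 = 0.835 kmol/m³.
Y_B = C_B/C_{A0} = 0.8345/1.09 = 0.766.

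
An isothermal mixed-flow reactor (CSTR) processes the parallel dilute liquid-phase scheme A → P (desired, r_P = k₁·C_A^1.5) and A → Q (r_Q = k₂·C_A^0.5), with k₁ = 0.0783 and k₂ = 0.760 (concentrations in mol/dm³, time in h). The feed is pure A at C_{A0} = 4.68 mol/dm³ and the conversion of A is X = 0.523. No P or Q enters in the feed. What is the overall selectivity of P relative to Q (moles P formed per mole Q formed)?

Exit C_A = C_{A0}(1−X) = 4.68×0.477 = 2.232 mol/dm³.
A CSTR operates uniformly at the exit composition, giving r_P = 0.2612 and r_Q = 1.136 (each k·C_A^n at C_A = 2.232).
Overall selectivity = C_P/C_Q = r_Pτ/(r_Qτ) = r_P/r_Q = 0.230.

0.230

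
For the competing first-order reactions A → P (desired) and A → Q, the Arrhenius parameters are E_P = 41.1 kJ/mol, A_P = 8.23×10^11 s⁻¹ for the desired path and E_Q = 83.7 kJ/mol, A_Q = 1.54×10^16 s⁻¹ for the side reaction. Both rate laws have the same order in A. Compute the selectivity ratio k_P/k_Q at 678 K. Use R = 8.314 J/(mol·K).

0.102

k_P/k_Q = (A_P/A_Q)·exp[−(E_P−E_Q)/(RT)] = (A_P/A_Q)·exp[(E_Q−E_P)/(RT)].
(E_Q−E_P)/(RT) = (83.7−41.1)×10³/(8.314×678) = 42600/5637 = 7.557.
k_P/k_Q = (8.23×10^11/1.54×10^16)·exp(7.557) = 5.344×10^-5 × 1915 = 0.102.
Since E_P < E_Q, lowering the temperature improves selectivity toward P.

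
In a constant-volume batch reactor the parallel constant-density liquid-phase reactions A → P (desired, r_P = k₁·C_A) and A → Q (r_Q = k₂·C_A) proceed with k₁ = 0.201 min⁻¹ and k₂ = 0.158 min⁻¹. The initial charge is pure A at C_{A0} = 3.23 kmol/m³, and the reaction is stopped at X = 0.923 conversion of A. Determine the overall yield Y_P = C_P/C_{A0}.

0.517

C_A = C_{A0}(1−X) = 0.2487 kmol/m³.
Both paths are first order in A, so the instantaneous fraction to P is constant: dC_P/d(−C_A) = k₁/(k₁+k₂) = 0.5599.
C_P = 0.5599·(C_{A0}−C_A) = 0.5599×2.981 = 1.67 kmol/m³.
Y_P = C_P/C_{A0} = 1.669/3.23 = 0.517.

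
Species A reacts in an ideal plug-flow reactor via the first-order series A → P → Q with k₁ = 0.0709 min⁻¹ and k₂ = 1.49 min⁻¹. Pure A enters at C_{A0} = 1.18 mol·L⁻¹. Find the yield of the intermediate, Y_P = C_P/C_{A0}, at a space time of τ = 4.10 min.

0.0372

For first-order series with pure A initially, C_P(τ) = k₁C_{A0}/(k₂−k₁)·(e^(−k₁τ) − e^(−k₂τ)).
e^(−k₁τ) = e^(−0.0709×4.10) = e^(−0.2907) = 0.7477; e^(−k₂τ) = e^(−6.109) = 0.002223.
C_P = 0.0709×1.18/(1.49−0.0709) × (0.7477−0.002223) = 0.05895×0.7455 = 0.04395 mol·L⁻¹.
Y_P = C_P/C_{A0} = 0.04395/1.18 = 0.0372.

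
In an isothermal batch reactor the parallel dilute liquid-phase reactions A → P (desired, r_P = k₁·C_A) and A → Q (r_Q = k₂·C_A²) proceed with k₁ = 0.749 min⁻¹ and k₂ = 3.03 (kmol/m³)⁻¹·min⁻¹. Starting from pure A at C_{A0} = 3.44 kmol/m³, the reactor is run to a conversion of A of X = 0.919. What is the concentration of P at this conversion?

0.481 kmol/m³

C_A = C_{A0}(1−X) = 0.2786 kmol/m³.
Along a PFR/batch, dC_P/dC_A = −r_P/(r_P+r_Q) = −k₁/(k₁+k₂·C_A).
Integrating from C_{A0} to C_A: C_P = (0.749/3.03)·ln[(0.749+3.03·3.44)/(0.749+3.03·0.279)] = 0.2472·ln(11.17/1.593) = 0.4814 kmol/m³.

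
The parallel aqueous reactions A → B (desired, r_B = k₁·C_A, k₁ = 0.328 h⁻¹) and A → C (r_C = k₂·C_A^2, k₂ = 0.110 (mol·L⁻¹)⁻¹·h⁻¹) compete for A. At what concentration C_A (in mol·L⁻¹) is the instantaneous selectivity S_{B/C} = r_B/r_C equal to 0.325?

9.17 mol·L⁻¹

S_{B/C} = (k₁/k₂)·C_A⁻¹ ⇒ C_A = (S·k₂/k₁)^(-1).
= (0.325×0.110/0.328)^(-1) = (0.1090)^(-1) = 9.17 mol·L⁻¹.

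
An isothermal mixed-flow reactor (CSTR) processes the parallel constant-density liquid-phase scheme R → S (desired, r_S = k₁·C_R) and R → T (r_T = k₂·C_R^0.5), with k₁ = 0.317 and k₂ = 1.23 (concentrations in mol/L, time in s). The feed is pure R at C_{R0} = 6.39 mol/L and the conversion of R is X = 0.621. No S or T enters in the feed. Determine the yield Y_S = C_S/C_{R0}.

0.178

Exit C_R = C_{R0}(1−X) = 6.39×0.379 = 2.422 mol/L.
A CSTR operates uniformly at the exit composition, giving r_S = 0.7677 and r_T = 1.914 (each k·C_R^n at C_R = 2.422).
Fraction of consumed R going to S: r_S/(r_S+r_T) = 0.2863.
C_S = 0.2863·C_{R0}·X = 0.2863×6.39×0.621 = 1.14 mol/L; Y_S = C_S/C_{R0} = 0.178.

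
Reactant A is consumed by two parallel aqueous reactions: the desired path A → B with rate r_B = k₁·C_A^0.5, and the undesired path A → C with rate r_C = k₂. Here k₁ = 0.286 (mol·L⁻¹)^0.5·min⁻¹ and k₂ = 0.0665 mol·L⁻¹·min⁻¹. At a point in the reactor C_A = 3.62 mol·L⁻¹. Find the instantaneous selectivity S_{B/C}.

S_{B/C} = r_B/r_C = (k₁·C_A^0.5)/(k₂) = (k₁/k₂)·C_A^0.5.
= (0.286×3.620^0.5) / (0.0665) = 0.5442/0.06650 = 8.18.
Since the desired path is higher order in A, keeping C_A high (PFR or concentrated feed) favours B.

8.18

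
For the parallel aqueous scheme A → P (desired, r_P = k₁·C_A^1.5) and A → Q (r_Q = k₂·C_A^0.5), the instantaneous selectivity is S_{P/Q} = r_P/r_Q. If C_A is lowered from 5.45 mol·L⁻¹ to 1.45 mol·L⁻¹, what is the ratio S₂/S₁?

S_{P/Q} = (k₁/k₂)·C_A, so S₂/S₁ = (C_{A,2}/C_{A,1}).
= 1.45/5.45 = 0.266.

0.266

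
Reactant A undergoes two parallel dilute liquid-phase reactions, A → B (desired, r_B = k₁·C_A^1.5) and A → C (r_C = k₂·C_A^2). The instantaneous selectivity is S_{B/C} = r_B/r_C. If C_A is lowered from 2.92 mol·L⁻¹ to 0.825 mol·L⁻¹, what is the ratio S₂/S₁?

S_{B/C} = (k₁/k₂)·C_A^-0.5, so S₂/S₁ = (C_{A,2}/C_{A,1})^-0.5.
= (0.825/2.92)^(-0.5) = (0.2825)^(-0.5) = 1.88.

1.88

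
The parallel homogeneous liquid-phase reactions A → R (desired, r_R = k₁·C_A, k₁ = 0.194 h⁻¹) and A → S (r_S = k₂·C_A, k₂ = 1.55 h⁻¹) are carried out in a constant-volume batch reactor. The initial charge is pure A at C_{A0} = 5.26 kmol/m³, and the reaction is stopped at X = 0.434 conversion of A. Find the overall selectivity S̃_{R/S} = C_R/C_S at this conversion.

C_A = C_{A0}(1−X) = 2.977 kmol/m³.
Both paths are first order in A, so the instantaneous fraction to R is constant: dC_R/d(−C_A) = k₁/(k₁+k₂) = 0.1112.
C_R = 0.1112·(C_{A0}−C_A) = 0.1112×2.283 = 0.254 kmol/m³.
C_S = (C_{A0}−C_A)−C_R = 2.029 kmol/m³; S̃_{R/S} = 0.2539/2.029 = 0.125.

0.125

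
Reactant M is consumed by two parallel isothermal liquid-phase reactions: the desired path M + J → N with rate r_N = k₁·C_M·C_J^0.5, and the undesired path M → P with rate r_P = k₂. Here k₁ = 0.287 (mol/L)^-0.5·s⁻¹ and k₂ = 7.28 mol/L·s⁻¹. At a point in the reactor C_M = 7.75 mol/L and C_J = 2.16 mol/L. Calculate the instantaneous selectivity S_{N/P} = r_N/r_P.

S_{N/P} = r_N/r_P = (k₁·C_M·C_J^0.5)/(k₂) = (k₁/k₂)·C_M·C_J^0.5.
= (0.287×7.750×2.160^0.5) / (7.28) = 3.269/7.280 = 0.449.

0.449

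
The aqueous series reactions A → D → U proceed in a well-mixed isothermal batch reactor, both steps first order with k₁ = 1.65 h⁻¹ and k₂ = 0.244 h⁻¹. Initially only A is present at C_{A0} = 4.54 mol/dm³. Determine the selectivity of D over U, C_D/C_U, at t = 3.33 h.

1.07

Solving the coupled first-order balances gives C_D(t) = [k₁/(k₂−k₁)]·C_{A0}·(e^(−k₁t) − e^(−k₂t)).
e^(−k₁t) = e^(−1.65×3.33) = e^(−5.494) = 0.004109; e^(−k₂t) = e^(−0.8125) = 0.4437.
C_D = 1.65×4.54/(0.244−1.65) × (0.004109−0.4437) = (-5.328)×(-0.4396) = 2.342 mol/dm³.
C_A = C_{A0}e^(−k₁t) = 0.01866 mol/dm³, so C_U = C_{A0}−C_A−C_D = 2.179 mol/dm³; C_D/C_U = 1.07.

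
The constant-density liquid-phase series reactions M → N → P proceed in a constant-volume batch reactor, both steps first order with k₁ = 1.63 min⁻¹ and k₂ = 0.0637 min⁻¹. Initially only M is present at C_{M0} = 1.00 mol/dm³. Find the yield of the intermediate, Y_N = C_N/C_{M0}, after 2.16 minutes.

For first-order series with pure M initially, C_N(t) = k₁C_{M0}/(k₂−k₁)·(e^(−k₁t) − e^(−k₂t)).
e^(−k₁t) = e^(−1.63×2.16) = e^(−3.521) = 0.02958; e^(−k₂t) = e^(−0.1376) = 0.8715.
C_N = 1.63×1.00/(0.0637−1.63) × (0.02958−0.8715) = (-1.041)×(-0.8419) = 0.8761 mol/dm³.
Y_N = C_N/C_{M0} = 0.8761/1.00 = 0.876.

0.876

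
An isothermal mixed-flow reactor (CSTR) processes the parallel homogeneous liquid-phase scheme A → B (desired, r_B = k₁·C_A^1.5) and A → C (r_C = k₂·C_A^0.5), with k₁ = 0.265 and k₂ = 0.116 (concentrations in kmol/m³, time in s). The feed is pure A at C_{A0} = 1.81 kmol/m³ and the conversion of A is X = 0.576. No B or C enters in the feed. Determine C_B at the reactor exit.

Exit C_A = C_{A0}(1−X) = 1.81×0.424 = 0.7674 kmol/m³.
A CSTR operates uniformly at the exit composition, giving r_B = 0.1782 and r_C = 0.1016 (each k·C_A^n at C_A = 0.7674).
Fraction of consumed A going to B: r_B/(r_B+r_C) = 0.6368.
C_B = 0.6368·C_{A0}·X = 0.6368×1.81×0.576 = 0.664 kmol/m³.

0.664 kmol/m³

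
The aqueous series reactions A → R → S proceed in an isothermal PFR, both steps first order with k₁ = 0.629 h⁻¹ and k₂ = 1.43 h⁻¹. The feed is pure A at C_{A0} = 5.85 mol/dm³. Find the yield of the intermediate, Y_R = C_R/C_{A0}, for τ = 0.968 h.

0.230

For first-order series with pure A initially, C_R(τ) = k₁C_{A0}/(k₂−k₁)·(e^(−k₁τ) − e^(−k₂τ)).
e^(−k₁τ) = e^(−0.629×0.968) = e^(−0.6089) = 0.5440; e^(−k₂τ) = e^(−1.384) = 0.2505.
C_R = 0.629×5.85/(1.43−0.629) × (0.5440−0.2505) = 4.594×0.2934 = 1.348 mol/dm³.
Y_R = C_R/C_{A0} = 1.348/5.85 = 0.230.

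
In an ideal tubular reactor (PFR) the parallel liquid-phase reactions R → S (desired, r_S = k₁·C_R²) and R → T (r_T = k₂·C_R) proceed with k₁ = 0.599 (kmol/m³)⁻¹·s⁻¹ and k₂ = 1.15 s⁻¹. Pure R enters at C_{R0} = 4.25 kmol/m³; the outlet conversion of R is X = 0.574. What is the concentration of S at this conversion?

1.47 kmol/m³

C_R = C_{R0}(1−X) = 1.811 kmol/m³.
Along a PFR/batch, dC_T/dC_R = −r_T/(r_S+r_T) = −k₂/(k₂+k₁·C_R).
Integrating from C_{R0} to C_R: C_T = (1.15/0.599)·ln[(1.15+0.599·4.25)/(1.15+0.599·1.81)] = 1.920·ln(3.696/2.234) = 0.9660 kmol/m³.
Then C_S = (C_{R0}−C_R) − C_T = 2.439 − 0.9660 = 1.473 kmol/m³.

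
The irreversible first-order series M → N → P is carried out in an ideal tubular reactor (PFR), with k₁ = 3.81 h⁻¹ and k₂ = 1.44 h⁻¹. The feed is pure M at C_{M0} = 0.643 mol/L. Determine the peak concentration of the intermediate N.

Evaluating C_N at τ_opt = ln(k₂/k₁)/(k₂−k₁) gives C_{N,max}/C_{M0} = (k₁/k₂)^[k₂/(k₂−k₁)].
= (3.81/1.44)^(1.44/(1.44−3.81)) = (2.646)^(-0.6076) = 0.5537.
C_{N,max} = 0.5537×0.643 = 0.356 mol/L.

0.356 mol/L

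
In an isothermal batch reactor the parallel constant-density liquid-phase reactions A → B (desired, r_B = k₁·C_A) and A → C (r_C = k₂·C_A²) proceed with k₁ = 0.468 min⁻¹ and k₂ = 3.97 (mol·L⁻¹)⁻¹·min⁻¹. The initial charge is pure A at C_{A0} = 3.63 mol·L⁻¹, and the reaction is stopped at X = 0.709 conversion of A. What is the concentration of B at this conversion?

0.137 mol·L⁻¹

C_A = C_{A0}(1−X) = 1.056 mol·L⁻¹.
Along a PFR/batch, dC_B/dC_A = −r_B/(r_B+r_C) = −k₁/(k₁+k₂·C_A).
Integrating from C_{A0} to C_A: C_B = (0.468/3.97)·ln[(0.468+3.97·3.63)/(0.468+3.97·1.06)] = 0.1179·ln(14.88/4.662) = 0.1368 mol·L⁻¹.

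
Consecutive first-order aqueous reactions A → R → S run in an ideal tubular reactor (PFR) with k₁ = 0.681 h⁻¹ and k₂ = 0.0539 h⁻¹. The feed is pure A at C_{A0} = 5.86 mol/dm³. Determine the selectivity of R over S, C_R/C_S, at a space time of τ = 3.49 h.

7.38

Solving the coupled first-order balances gives C_R(τ) = [k₁/(k₂−k₁)]·C_{A0}·(e^(−k₁τ) − e^(−k₂τ)).
e^(−k₁τ) = e^(−0.681×3.49) = e^(−2.377) = 0.09286; e^(−k₂τ) = e^(−0.1881) = 0.8285.
C_R = 0.681×5.86/(0.0539−0.681) × (0.09286−0.8285) = (-6.364)×(-0.7357) = 4.682 mol/dm³.
C_A = C_{A0}e^(−k₁τ) = 0.5441 mol/dm³, so C_S = C_{A0}−C_A−C_R = 0.6343 mol/dm³; C_R/C_S = 7.38.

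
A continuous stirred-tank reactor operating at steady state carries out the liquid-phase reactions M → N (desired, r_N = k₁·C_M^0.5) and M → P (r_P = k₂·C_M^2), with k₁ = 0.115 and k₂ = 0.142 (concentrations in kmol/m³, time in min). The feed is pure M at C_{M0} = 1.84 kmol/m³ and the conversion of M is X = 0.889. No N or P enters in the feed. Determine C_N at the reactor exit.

1.47 kmol/m³

Exit C_M = C_{M0}(1−X) = 1.84×0.111 = 0.2042 kmol/m³.
In a CSTR the entire volume is at exit conditions, so r_N = 0.115×0.2042^0.5 = 0.05197 and r_P = 0.142×0.2042^2 = 0.005923.
Fraction of consumed M going to N: r_N/(r_N+r_P) = 0.8977.
C_N = 0.8977·C_{M0}·X = 0.8977×1.84×0.889 = 1.47 kmol/m³.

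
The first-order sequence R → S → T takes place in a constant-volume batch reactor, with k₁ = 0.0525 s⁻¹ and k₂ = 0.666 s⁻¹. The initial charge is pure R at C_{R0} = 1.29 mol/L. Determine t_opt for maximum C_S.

For first-order series the maximum of C_S occurs at t_opt = ln(k₂/k₁)/(k₂−k₁).
= ln(0.666/0.0525)/(0.666−0.0525) = ln(12.69)/0.6135 = 2.540/0.6135 = 4.14 s.

4.14 s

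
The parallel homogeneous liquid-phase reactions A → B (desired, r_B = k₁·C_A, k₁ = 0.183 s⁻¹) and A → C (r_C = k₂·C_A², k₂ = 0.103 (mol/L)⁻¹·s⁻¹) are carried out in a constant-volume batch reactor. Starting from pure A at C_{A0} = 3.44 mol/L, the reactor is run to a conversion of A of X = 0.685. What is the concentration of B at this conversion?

1.07 mol/L

C_A = C_{A0}(1−X) = 1.084 mol/L.
Along a PFR/batch, dC_B/dC_A = −r_B/(r_B+r_C) = −k₁/(k₁+k₂·C_A).
Integrating from C_{A0} to C_A: C_B = (0.183/0.103)·ln[(0.183+0.103·3.44)/(0.183+0.103·1.08)] = 1.777·ln(0.5373/0.2946) = 1.068 mol/L.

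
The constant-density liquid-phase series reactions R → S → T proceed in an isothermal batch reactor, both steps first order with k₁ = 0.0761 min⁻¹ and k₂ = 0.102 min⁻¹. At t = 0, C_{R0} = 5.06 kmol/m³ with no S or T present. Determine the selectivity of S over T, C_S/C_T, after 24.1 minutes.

The intermediate concentration in a first-order A→B→C sequence is C_S = k₁C_{R0}(e^(−k₁t) − e^(−k₂t))/(k₂−k₁).
e^(−k₁t) = e^(−0.0761×24.1) = e^(−1.834) = 0.1598; e^(−k₂t) = e^(−2.458) = 0.08559.
C_S = 0.0761×5.06/(0.102−0.0761) × (0.1598−0.08559) = 14.87×0.07418 = 1.103 kmol/m³.
C_R = C_{R0}e^(−k₁t) = 0.8084 kmol/m³, so C_T = C_{R0}−C_R−C_S = 3.149 kmol/m³; C_S/C_T = 0.350.

0.350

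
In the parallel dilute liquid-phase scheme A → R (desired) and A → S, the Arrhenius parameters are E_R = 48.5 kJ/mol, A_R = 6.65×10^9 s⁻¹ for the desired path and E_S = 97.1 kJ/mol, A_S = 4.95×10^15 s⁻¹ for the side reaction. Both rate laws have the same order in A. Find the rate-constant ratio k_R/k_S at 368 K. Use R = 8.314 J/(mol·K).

With equal orders, S_{R/S} = k_R/k_S = (A_R/A_S)·exp[(E_S−E_R)/(RT)].
(E_S−E_R)/(RT) = (97.1−48.5)×10³/(8.314×368) = 48600/3060 = 15.88.
k_R/k_S = (6.65×10^9/4.95×10^15)·exp(15.88) = 1.343×10^-6 × 7.918×10^6 = 10.6.

10.6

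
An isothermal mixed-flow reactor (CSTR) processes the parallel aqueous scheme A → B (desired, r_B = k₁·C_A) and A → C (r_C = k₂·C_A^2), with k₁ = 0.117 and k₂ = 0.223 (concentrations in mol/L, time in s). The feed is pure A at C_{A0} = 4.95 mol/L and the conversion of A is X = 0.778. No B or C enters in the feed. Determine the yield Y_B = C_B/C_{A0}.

0.251

Exit C_A = C_{A0}(1−X) = 4.95×0.222 = 1.099 mol/L.
A CSTR operates uniformly at the exit composition, giving r_B = 0.1286 and r_C = 0.2693 (each k·C_A^n at C_A = 1.099).
Fraction of consumed A going to B: r_B/(r_B+r_C) = 0.3232.
C_B = 0.3232·C_{A0}·X = 0.3232×4.95×0.778 = 1.24 mol/L; Y_B = C_B/C_{A0} = 0.251.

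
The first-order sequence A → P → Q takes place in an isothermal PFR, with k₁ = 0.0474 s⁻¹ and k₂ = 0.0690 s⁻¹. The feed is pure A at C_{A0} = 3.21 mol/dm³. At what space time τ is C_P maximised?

17.4 s

The intermediate peaks when r₁ = r₂, i.e. k₁e^(−k₁τ) = k₂e^(−k₂τ), giving τ_opt = ln(k₂/k₁)/(k₂−k₁).
= ln(0.0690/0.0474)/(0.0690−0.0474) = ln(1.456)/0.02160 = 0.3755/0.02160 = 17.4 s.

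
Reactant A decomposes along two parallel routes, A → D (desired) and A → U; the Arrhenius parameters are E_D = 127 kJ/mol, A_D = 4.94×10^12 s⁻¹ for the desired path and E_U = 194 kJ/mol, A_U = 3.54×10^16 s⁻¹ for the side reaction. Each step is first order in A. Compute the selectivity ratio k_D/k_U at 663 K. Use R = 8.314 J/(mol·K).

26.5

With equal orders, S_{D/U} = k_D/k_U = (A_D/A_U)·exp[(E_U−E_D)/(RT)].
(E_U−E_D)/(RT) = (194−127)×10³/(8.314×663) = 67000/5512 = 12.15.
k_D/k_U = (4.94×10^12/3.54×10^16)·exp(12.15) = 1.395×10^-4 × 1.900×10^5 = 26.5.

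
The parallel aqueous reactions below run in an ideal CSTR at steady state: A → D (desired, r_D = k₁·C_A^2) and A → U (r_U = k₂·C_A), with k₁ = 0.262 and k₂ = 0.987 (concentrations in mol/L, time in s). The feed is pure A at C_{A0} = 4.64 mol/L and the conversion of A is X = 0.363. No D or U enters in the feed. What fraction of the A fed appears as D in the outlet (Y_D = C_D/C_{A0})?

0.160

Exit C_A = C_{A0}(1−X) = 4.64×0.637 = 2.956 mol/L.
Rates in a CSTR are evaluated at the outlet concentration: r_D = 0.262×2.956^2 = 2.289, r_U = 0.987×2.956 = 2.917.
Fraction of consumed A going to D: r_D/(r_D+r_U) = 0.4396.
C_D = 0.4396·C_{A0}·X = 0.4396×4.64×0.363 = 0.741 mol/L; Y_D = C_D/C_{A0} = 0.160.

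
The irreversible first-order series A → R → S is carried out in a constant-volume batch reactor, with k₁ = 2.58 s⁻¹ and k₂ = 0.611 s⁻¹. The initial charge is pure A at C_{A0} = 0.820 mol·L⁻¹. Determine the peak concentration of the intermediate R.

0.524 mol·L⁻¹

For a first-order series the maximum intermediate yield is C_{R,max}/C_{A0} = (k₁/k₂)^[k₂/(k₂−k₁)].
= (2.58/0.611)^(0.611/(0.611−2.58)) = (4.223)^(-0.3103) = 0.6396.
C_{R,max} = 0.6396×0.820 = 0.524 mol·L⁻¹.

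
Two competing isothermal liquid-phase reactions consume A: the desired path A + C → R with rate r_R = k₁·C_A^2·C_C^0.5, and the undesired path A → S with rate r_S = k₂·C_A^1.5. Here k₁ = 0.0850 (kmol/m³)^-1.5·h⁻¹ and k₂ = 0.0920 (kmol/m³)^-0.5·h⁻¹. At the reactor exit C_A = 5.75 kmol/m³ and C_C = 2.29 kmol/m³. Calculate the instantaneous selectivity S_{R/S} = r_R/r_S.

S_{R/S} = r_R/r_S = (k₁·C_A^2·C_C^0.5)/(k₂·C_A^1.5) = (k₁/k₂)·C_A^0.5·C_C^0.5.
= (0.0850×5.750^2×2.290^0.5) / (0.0920×5.750^1.5) = 4.253/1.268 = 3.35.
Since the desired path is higher order in A, keeping C_A high (PFR or concentrated feed) favours R.

3.35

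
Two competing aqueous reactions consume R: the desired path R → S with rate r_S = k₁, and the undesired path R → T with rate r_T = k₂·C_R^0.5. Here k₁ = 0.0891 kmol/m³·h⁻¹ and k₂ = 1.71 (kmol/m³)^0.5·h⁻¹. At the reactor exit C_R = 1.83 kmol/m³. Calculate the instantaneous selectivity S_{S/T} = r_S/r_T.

0.0385

S_{S/T} = r_S/r_T = (k₁)/(k₂·C_R^0.5) = (k₁/k₂)·C_R^-0.5.
= (0.0891) / (1.71×1.830^0.5) = 0.08910/2.313 = 0.0385.
The undesired path is higher order in R, so low C_R (CSTR or dilute feed) favours S.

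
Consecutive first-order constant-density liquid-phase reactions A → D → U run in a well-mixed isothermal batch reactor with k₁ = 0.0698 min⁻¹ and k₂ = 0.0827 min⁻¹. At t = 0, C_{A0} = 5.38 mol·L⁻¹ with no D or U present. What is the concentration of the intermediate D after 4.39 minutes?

The intermediate concentration in a first-order A→B→C sequence is C_D = k₁C_{A0}(e^(−k₁t) − e^(−k₂t))/(k₂−k₁).
e^(−k₁t) = e^(−0.0698×4.39) = e^(−0.3064) = 0.7361; e^(−k₂t) = e^(−0.3631) = 0.6955.
C_D = 0.0698×5.38/(0.0827−0.0698) × (0.7361−0.6955) = 29.11×0.04053 = 1.180 mol·L⁻¹.

1.18 mol·L⁻¹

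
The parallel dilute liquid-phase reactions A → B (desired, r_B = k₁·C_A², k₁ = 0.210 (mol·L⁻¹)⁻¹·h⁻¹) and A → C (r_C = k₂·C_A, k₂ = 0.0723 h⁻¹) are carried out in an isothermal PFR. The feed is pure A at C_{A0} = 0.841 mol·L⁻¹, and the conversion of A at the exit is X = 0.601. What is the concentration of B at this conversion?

0.314 mol·L⁻¹

C_A = C_{A0}(1−X) = 0.3356 mol·L⁻¹.
Along a PFR/batch, dC_C/dC_A = −r_C/(r_B+r_C) = −k₂/(k₂+k₁·C_A).
Integrating from C_{A0} to C_A: C_C = (0.0723/0.210)·ln[(0.0723+0.210·0.841)/(0.0723+0.210·0.336)] = 0.3443·ln(0.2489/0.1428) = 0.1914 mol·L⁻¹.
Then C_B = (C_{A0}−C_A) − C_C = 0.5054 − 0.1914 = 0.3141 mol·L⁻¹.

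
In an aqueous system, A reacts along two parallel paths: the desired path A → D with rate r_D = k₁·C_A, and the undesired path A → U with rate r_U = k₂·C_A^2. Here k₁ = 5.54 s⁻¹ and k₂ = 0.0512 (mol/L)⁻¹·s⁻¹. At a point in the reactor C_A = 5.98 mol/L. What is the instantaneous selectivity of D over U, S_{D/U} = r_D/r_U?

S_{D/U} = r_D/r_U = (k₁·C_A)/(k₂·C_A^2) = (k₁/k₂)·C_A⁻¹.
= (5.54×5.980) / (0.0512×5.980^2) = 33.13/1.831 = 18.1.

18.1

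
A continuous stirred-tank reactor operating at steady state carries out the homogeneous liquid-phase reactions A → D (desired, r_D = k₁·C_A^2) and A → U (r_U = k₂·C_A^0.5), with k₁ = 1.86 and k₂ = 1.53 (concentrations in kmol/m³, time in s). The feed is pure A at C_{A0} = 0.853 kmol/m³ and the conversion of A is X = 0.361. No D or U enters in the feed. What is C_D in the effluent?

Exit C_A = C_{A0}(1−X) = 0.853×0.639 = 0.5451 kmol/m³.
In a CSTR the entire volume is at exit conditions, so r_D = 1.86×0.5451^2 = 0.5526 and r_U = 1.53×0.5451^0.5 = 1.130.
Fraction of consumed A going to D: r_D/(r_D+r_U) = 0.3285.
C_D = 0.3285·C_{A0}·X = 0.3285×0.853×0.361 = 0.101 kmol/m³.

0.101 kmol/m³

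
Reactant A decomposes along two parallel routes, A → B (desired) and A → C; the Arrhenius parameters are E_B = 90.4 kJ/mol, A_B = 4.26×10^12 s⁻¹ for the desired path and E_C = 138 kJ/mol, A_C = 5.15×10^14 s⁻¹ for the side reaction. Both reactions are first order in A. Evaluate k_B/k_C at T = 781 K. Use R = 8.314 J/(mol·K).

With equal orders, S_{B/C} = k_B/k_C = (A_B/A_C)·exp[(E_C−E_B)/(RT)].
(E_C−E_B)/(RT) = (138−90.4)×10³/(8.314×781) = 47600/6493 = 7.331.
k_B/k_C = (4.26×10^12/5.15×10^14)·exp(7.331) = 0.008272 × 1526 = 12.6.
Since E_B < E_C, lowering the temperature improves selectivity toward B.

12.6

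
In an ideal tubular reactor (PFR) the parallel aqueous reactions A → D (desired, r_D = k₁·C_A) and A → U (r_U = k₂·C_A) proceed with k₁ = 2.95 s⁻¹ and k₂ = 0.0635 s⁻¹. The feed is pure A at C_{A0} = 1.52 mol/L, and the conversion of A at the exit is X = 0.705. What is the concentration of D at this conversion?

1.05 mol/L

C_A = C_{A0}(1−X) = 0.4484 mol/L.
Both paths are first order in A, so the instantaneous fraction to D is constant: dC_D/d(−C_A) = k₁/(k₁+k₂) = 0.9789.
C_D = 0.9789·(C_{A0}−C_A) = 0.9789×1.072 = 1.05 mol/L.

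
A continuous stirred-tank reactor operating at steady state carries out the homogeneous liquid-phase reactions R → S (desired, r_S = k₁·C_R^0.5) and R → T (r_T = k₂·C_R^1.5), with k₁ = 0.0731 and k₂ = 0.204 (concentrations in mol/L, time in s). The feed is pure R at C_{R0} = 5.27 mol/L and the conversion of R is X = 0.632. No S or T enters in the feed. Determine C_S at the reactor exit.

Exit C_R = C_{R0}(1−X) = 5.27×0.368 = 1.939 mol/L.
In a CSTR the entire volume is at exit conditions, so r_S = 0.0731×1.939^0.5 = 0.1018 and r_T = 0.204×1.939^1.5 = 0.5510.
Fraction of consumed R going to S: r_S/(r_S+r_T) = 0.1560.
C_S = 0.1560·C_{R0}·X = 0.1560×5.27×0.632 = 0.519 mol/L.

0.519 mol/L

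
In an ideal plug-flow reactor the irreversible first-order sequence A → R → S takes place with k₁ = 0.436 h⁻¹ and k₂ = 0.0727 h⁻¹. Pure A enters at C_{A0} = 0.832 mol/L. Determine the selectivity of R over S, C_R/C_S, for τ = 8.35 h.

The intermediate concentration in a first-order A→B→C sequence is C_R = k₁C_{A0}(e^(−k₁τ) − e^(−k₂τ))/(k₂−k₁).
e^(−k₁τ) = e^(−0.436×8.35) = e^(−3.641) = 0.02624; e^(−k₂τ) = e^(−0.6070) = 0.5450.
C_R = 0.436×0.832/(0.0727−0.436) × (0.02624−0.5450) = (-0.9985)×(-0.5187) = 0.5179 mol/L.
C_A = C_{A0}e^(−k₁τ) = 0.02183 mol/L, so C_S = C_{A0}−C_A−C_R = 0.2922 mol/L; C_R/C_S = 1.77.

1.77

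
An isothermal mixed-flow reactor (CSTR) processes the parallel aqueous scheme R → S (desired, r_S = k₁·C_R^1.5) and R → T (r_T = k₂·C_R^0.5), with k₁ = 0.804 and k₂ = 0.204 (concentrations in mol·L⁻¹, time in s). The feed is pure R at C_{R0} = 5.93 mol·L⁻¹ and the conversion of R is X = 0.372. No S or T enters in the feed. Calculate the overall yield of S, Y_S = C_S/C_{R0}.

0.348

Exit C_R = C_{R0}(1−X) = 5.93×0.628 = 3.724 mol·L⁻¹.
A CSTR operates uniformly at the exit composition, giving r_S = 5.778 and r_T = 0.3937 (each k·C_R^n at C_R = 3.724).
Fraction of consumed R going to S: r_S/(r_S+r_T) = 0.9362.
C_S = 0.9362·C_{R0}·X = 0.9362×5.93×0.372 = 2.07 mol·L⁻¹; Y_S = C_S/C_{R0} = 0.348.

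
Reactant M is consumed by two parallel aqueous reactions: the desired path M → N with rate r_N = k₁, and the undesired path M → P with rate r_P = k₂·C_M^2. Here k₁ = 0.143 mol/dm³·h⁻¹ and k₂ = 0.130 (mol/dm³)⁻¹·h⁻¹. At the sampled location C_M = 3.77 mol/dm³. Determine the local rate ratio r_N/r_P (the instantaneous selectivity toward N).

0.0774

S_{N/P} = r_N/r_P = (k₁)/(k₂·C_M^2) = (k₁/k₂)·C_M^-2.
= (0.143) / (0.130×3.770^2) = 0.1430/1.848 = 0.0774.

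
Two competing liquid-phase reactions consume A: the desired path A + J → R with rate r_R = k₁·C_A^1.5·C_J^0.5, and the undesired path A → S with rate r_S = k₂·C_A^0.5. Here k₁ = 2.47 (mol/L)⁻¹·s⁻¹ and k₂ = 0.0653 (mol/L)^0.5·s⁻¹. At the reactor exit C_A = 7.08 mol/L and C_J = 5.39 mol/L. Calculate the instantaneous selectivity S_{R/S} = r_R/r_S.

622

S_{R/S} = r_R/r_S = (k₁·C_A^1.5·C_J^0.5)/(k₂·C_A^0.5) = (k₁/k₂)·C_A·C_J^0.5.
= (2.47×7.080^1.5×5.390^0.5) / (0.0653×7.080^0.5) = 108.0/0.1738 = 622.
Since the desired path is higher order in A, keeping C_A high (PFR or concentrated feed) favours R.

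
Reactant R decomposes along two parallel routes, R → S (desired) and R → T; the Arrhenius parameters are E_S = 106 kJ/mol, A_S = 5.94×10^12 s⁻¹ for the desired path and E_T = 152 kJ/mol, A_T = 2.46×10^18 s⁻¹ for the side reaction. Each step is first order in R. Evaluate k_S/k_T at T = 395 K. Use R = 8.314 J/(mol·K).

With equal orders, S_{S/T} = k_S/k_T = (A_S/A_T)·exp[(E_T−E_S)/(RT)].
(E_T−E_S)/(RT) = (152−106)×10³/(8.314×395) = 46000/3284 = 14.01.
k_S/k_T = (5.94×10^12/2.46×10^18)·exp(14.01) = 2.415×10^-6 × 1.211×10^6 = 2.92.

2.92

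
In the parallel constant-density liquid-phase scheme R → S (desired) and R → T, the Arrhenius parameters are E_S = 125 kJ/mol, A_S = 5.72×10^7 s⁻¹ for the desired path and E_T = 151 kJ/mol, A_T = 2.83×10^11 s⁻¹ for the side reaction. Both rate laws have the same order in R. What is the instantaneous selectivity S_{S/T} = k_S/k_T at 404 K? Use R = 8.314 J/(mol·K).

0.465

k_S/k_T = (A_S/A_T)·exp[−(E_S−E_T)/(RT)] = (A_S/A_T)·exp[(E_T−E_S)/(RT)].
(E_T−E_S)/(RT) = (151−125)×10³/(8.314×404) = 26000/3359 = 7.741.
k_S/k_T = (5.72×10^7/2.83×10^11)·exp(7.741) = 2.021×10^-4 × 2300 = 0.465.
Since E_S < E_T, lowering the temperature improves selectivity toward S.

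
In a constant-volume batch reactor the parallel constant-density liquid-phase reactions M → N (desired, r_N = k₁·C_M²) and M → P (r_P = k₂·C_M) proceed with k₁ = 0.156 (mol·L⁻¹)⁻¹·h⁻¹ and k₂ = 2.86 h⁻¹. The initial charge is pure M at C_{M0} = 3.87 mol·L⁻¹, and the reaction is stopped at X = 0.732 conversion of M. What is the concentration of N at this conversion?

C_M = C_{M0}(1−X) = 1.037 mol·L⁻¹.
Along a PFR/batch, dC_P/dC_M = −r_P/(r_N+r_P) = −k₂/(k₂+k₁·C_M).
Integrating from C_{M0} to C_M: C_P = (2.86/0.156)·ln[(2.86+0.156·3.87)/(2.86+0.156·1.04)] = 18.33·ln(3.464/3.022) = 2.502 mol·L⁻¹.
Then C_N = (C_{M0}−C_M) − C_P = 2.833 − 2.502 = 0.3305 mol·L⁻¹.

0.330 mol·L⁻¹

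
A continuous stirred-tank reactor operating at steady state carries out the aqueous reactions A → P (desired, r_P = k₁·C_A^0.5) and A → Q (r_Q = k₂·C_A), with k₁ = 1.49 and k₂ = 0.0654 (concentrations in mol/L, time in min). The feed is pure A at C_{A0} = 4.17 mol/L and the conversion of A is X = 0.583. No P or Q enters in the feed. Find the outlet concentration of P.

Exit C_A = C_{A0}(1−X) = 4.17×0.417 = 1.739 mol/L.
A CSTR operates uniformly at the exit composition, giving r_P = 1.965 and r_Q = 0.1137 (each k·C_A^n at C_A = 1.739).
Fraction of consumed A going to P: r_P/(r_P+r_Q) = 0.9453.
C_P = 0.9453·C_{A0}·X = 0.9453×4.17×0.583 = 2.30 mol/L.

2.30 mol/L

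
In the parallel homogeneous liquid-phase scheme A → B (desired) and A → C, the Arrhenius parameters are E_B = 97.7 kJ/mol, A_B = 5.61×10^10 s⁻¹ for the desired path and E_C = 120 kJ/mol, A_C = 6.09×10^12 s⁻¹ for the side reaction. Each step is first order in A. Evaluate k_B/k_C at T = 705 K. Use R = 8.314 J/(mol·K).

Since both paths have the same order in A, the concentration cancels and S_{B/C} = k_B/k_C = (A_B/A_C)·exp[(E_C−E_B)/(RT)].
(E_C−E_B)/(RT) = (120−97.7)×10³/(8.314×705) = 22300/5861 = 3.805.
k_B/k_C = (5.61×10^10/6.09×10^12)·exp(3.805) = 0.009212 × 44.91 = 0.414.

0.414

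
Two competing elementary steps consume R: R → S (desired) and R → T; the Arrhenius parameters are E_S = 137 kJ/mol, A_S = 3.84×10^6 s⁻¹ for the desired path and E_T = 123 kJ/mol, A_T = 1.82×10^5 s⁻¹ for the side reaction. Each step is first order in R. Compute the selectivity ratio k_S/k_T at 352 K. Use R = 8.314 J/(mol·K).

Since both paths have the same order in R, the concentration cancels and S_{S/T} = k_S/k_T = (A_S/A_T)·exp[(E_T−E_S)/(RT)].
(E_T−E_S)/(RT) = (123−137)×10³/(8.314×352) = -14000/2927 = -4.784.
k_S/k_T = (3.84×10^6/1.82×10^5)·exp(-4.784) = 21.10 × 0.008364 = 0.176.
Since E_S > E_T, raising the temperature improves selectivity toward S.

0.176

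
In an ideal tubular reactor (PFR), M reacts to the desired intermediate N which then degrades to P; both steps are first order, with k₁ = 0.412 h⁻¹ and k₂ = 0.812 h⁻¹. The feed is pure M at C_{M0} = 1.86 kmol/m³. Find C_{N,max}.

0.469 kmol/m³

For a first-order series the maximum intermediate yield is C_{N,max}/C_{M0} = (k₁/k₂)^[k₂/(k₂−k₁)].
= (0.412/0.812)^(0.812/(0.812−0.412)) = (0.5074)^(2.030) = 0.2523.
C_{N,max} = 0.2523×1.86 = 0.469 kmol/m³.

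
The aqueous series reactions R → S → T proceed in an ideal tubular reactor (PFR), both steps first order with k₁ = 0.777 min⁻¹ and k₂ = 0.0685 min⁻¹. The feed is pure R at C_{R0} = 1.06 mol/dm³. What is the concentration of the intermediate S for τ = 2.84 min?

0.829 mol/dm³

For first-order series with pure R initially, C_S(τ) = k₁C_{R0}/(k₂−k₁)·(e^(−k₁τ) − e^(−k₂τ)).
e^(−k₁τ) = e^(−0.777×2.84) = e^(−2.207) = 0.1101; e^(−k₂τ) = e^(−0.1945) = 0.8232.
C_S = 0.777×1.06/(0.0685−0.777) × (0.1101−0.8232) = (-1.162)×(-0.7131) = 0.8290 mol/dm³.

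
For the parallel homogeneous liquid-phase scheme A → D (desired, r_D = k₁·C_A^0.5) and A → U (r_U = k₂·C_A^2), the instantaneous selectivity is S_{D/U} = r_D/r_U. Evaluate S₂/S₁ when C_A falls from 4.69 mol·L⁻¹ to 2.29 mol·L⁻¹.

S_{D/U} = (k₁/k₂)·C_A^-1.5, so S₂/S₁ = (C_{A,2}/C_{A,1})^-1.5.
= (2.29/4.69)^(-1.5) = (0.4883)^(-1.5) = 2.93.
Selectivity toward D rises as C_A falls — low-concentration operation is favoured.

2.93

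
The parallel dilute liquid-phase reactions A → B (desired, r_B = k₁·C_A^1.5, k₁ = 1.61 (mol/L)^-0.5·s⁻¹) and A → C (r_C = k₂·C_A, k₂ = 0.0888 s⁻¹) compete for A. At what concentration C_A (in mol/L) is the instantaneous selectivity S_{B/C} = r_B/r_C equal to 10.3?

0.323 mol/L

S_{B/C} = (k₁/k₂)·C_A^0.5 ⇒ C_A = (S·k₂/k₁)^(2).
= (10.3×0.0888/1.61)^(2) = (0.5681)^(2) = 0.323 mol/L.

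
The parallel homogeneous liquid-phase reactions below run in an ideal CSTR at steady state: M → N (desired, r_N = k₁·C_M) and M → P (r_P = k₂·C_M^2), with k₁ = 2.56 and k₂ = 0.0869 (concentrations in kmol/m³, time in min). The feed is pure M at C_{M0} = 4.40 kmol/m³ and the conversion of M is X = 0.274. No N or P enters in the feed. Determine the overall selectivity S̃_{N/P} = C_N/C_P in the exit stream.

Exit C_M = C_{M0}(1−X) = 4.40×0.726 = 3.194 kmol/m³.
Rates in a CSTR are evaluated at the outlet concentration: r_N = 2.56×3.194 = 8.178, r_P = 0.0869×3.194^2 = 0.8867.
Overall selectivity = C_N/C_P = r_Nτ/(r_Pτ) = r_N/r_P = 9.22.

9.22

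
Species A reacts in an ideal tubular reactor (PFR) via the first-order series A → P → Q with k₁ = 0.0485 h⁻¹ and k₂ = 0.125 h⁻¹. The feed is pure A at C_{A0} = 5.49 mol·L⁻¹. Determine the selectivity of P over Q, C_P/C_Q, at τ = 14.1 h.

0.743

Solving the coupled first-order balances gives C_P(τ) = [k₁/(k₂−k₁)]·C_{A0}·(e^(−k₁τ) − e^(−k₂τ)).
e^(−k₁τ) = e^(−0.0485×14.1) = e^(−0.6838) = 0.5047; e^(−k₂τ) = e^(−1.762) = 0.1716.
C_P = 0.0485×5.49/(0.125−0.0485) × (0.5047−0.1716) = 3.481×0.3331 = 1.159 mol·L⁻¹.
C_A = C_{A0}e^(−k₁τ) = 2.771 mol·L⁻¹, so C_Q = C_{A0}−C_A−C_P = 1.560 mol·L⁻¹; C_P/C_Q = 0.743.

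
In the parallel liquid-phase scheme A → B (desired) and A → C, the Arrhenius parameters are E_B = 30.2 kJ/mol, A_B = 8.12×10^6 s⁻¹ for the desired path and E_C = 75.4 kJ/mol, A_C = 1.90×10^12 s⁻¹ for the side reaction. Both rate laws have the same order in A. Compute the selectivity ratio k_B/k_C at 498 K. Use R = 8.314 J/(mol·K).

0.235

Since both paths have the same order in A, the concentration cancels and S_{B/C} = k_B/k_C = (A_B/A_C)·exp[(E_C−E_B)/(RT)].
(E_C−E_B)/(RT) = (75.4−30.2)×10³/(8.314×498) = 45200/4140 = 10.92.
k_B/k_C = (8.12×10^6/1.90×10^12)·exp(10.92) = 4.274×10^-6 × 55099 = 0.235.
Since E_B < E_C, lowering the temperature improves selectivity toward B.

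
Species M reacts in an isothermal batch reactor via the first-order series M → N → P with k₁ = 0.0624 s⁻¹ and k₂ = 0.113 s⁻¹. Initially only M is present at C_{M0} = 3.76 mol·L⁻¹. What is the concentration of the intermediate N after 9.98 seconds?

0.986 mol·L⁻¹

The intermediate concentration in a first-order A→B→C sequence is C_N = k₁C_{M0}(e^(−k₁t) − e^(−k₂t))/(k₂−k₁).
e^(−k₁t) = e^(−0.0624×9.98) = e^(−0.6228) = 0.5365; e^(−k₂t) = e^(−1.128) = 0.3238.
C_N = 0.0624×3.76/(0.113−0.0624) × (0.5365−0.3238) = 4.637×0.2127 = 0.9863 mol·L⁻¹.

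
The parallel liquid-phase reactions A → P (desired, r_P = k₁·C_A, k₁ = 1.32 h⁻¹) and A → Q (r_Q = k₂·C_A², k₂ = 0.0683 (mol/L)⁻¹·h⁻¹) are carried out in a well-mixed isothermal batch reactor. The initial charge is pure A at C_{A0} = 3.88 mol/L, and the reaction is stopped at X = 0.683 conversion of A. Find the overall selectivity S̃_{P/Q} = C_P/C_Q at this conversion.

7.64

C_A = C_{A0}(1−X) = 1.230 mol/L.
Along a PFR/batch, dC_P/dC_A = −r_P/(r_P+r_Q) = −k₁/(k₁+k₂·C_A).
Integrating from C_{A0} to C_A: C_P = (1.32/0.0683)·ln[(1.32+0.0683·3.88)/(1.32+0.0683·1.23)] = 19.33·ln(1.585/1.404) = 2.343 mol/L.
C_Q = (C_{A0}−C_A)−C_P = 0.3066 mol/L; S̃_{P/Q} = 2.343/0.3066 = 7.64.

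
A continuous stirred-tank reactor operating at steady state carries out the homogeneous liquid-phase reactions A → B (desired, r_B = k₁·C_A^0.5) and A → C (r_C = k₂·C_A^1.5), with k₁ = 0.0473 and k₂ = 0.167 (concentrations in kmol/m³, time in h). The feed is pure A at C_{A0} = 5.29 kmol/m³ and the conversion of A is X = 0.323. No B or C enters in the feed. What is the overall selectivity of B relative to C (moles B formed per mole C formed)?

Exit C_A = C_{A0}(1−X) = 5.29×0.677 = 3.581 kmol/m³.
In a CSTR the entire volume is at exit conditions, so r_B = 0.0473×3.581^0.5 = 0.08951 and r_C = 0.167×3.581^1.5 = 1.132.
Overall selectivity = C_B/C_C = r_Bτ/(r_Cτ) = r_B/r_C = 0.0791.

0.0791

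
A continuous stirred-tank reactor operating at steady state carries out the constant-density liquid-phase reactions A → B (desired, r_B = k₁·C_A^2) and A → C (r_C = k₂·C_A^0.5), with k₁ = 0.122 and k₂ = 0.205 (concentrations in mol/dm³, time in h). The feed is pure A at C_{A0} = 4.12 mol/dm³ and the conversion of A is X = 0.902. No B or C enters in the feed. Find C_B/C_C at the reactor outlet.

Exit C_A = C_{A0}(1−X) = 4.12×0.0980 = 0.4038 mol/dm³.
A CSTR operates uniformly at the exit composition, giving r_B = 0.01989 and r_C = 0.1303 (each k·C_A^n at C_A = 0.4038).
Overall selectivity = C_B/C_C = r_Bτ/(r_Cτ) = r_B/r_C = 0.153.

0.153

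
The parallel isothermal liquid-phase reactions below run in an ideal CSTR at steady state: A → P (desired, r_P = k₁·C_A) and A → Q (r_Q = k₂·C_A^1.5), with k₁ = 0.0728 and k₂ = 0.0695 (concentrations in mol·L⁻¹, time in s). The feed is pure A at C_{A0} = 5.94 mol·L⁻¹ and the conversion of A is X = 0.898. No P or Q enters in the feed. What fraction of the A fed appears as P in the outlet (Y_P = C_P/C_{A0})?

Exit C_A = C_{A0}(1−X) = 5.94×0.102 = 0.6059 mol·L⁻¹.
A CSTR operates uniformly at the exit composition, giving r_P = 0.04411 and r_Q = 0.03278 (each k·C_A^n at C_A = 0.6059).
Fraction of consumed A going to P: r_P/(r_P+r_Q) = 0.5737.
C_P = 0.5737·C_{A0}·X = 0.5737×5.94×0.898 = 3.06 mol·L⁻¹; Y_P = C_P/C_{A0} = 0.515.

0.515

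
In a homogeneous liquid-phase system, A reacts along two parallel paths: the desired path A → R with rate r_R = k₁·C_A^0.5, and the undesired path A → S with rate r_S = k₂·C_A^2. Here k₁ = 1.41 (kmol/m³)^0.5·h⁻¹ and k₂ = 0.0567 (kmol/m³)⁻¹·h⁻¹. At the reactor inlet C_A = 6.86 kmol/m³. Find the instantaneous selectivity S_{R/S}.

S_{R/S} = r_R/r_S = (k₁·C_A^0.5)/(k₂·C_A^2) = (k₁/k₂)·C_A^-1.5.
= (1.41×6.860^0.5) / (0.0567×6.860^2) = 3.693/2.668 = 1.38.
The undesired path is higher order in A, so low C_A (CSTR or dilute feed) favours R.

1.38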